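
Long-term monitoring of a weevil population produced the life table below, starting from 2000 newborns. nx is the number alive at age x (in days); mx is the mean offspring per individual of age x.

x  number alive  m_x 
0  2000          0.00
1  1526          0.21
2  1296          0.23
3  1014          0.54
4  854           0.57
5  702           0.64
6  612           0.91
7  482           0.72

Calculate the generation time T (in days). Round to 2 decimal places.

4.17

lx = nx/n0 = nx/2000: 1, 0.763, 0.648, 0.507, 0.427, 0.351, 0.306, 0.241
lx·mx: 0, 0.16023, 0.14904, 0.27378, 0.24339, 0.22464, 0.27846, 0.17352 → R0 = 1.50306
x·lx·mx: 0, 0.16023, 0.29808, 0.82134, 0.97356, 1.1232, 1.67076, 1.21464 → Σ = 6.26181
T = 6.26181 / 1.50306 = 4.166041… → 4.17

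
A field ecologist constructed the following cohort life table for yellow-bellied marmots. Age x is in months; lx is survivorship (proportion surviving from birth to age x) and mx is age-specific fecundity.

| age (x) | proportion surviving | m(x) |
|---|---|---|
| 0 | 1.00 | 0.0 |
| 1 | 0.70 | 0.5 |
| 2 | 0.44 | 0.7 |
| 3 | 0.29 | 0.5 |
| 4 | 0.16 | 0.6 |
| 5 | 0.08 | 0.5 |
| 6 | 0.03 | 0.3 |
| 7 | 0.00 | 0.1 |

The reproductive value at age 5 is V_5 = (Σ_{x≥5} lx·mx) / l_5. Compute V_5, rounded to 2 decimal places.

lx·mx for x ≥ 5: 0.04, 0.009, 0 → sum = 0.049
V_5 = 0.049 / l_5 = 0.049 / 0.08 = 0.6125 → 0.61

0.61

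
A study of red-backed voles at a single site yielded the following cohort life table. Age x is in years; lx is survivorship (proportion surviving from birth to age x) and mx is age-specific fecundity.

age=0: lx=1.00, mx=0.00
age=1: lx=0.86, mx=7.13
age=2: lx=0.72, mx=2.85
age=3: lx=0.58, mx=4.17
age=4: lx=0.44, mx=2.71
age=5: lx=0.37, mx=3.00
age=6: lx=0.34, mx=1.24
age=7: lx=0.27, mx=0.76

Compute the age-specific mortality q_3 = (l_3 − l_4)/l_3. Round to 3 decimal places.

0.241

q_3 = (l_3 − l_4) / l_3 = (0.58 − 0.44) / 0.58
     = 0.14 / 0.58 = 0.241379… → 0.241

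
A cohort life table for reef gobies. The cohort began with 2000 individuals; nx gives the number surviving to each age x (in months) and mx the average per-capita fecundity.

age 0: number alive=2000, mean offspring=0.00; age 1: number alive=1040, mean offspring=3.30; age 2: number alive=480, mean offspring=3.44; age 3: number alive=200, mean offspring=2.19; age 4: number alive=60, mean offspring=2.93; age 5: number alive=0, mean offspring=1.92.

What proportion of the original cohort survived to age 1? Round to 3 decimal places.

l_1 = n_1/n_0 = 1040/2000 = 0.52 → 0.520

0.520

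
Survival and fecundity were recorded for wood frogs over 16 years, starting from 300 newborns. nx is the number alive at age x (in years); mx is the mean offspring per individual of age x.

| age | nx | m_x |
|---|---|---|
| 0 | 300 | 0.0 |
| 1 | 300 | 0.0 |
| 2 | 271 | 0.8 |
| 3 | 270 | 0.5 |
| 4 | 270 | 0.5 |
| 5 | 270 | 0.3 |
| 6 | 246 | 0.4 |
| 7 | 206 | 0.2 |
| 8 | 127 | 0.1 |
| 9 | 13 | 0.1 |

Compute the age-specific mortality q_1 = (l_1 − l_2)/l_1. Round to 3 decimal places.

0.097

lx = nx/n0 = nx/300: 1, 1, 0.90333…, 0.9, 0.9, 0.9, 0.82, 0.68667…, 0.42333…, 0.04333…
q_1 = (l_1 − l_2) / l_1 = (1 − 0.903333…) / 1
     = 0.096667… / 1 = 0.096667… → 0.097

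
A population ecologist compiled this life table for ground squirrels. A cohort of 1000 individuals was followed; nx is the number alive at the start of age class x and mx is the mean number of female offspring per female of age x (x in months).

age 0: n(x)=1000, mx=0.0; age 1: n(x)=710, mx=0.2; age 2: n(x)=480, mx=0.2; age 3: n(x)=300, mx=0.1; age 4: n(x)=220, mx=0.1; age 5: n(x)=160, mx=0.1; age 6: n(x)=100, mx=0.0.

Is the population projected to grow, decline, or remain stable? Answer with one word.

declining

lx = nx/n0 = nx/1000: 1, 0.71, 0.48, 0.3, 0.22, 0.16, 0.1
R0 = Σ lx·mx = 0 + 0.142 + 0.096 + 0.03 + 0.022 + 0.016 + 0 = 0.306
R0 < 1, so the population is declining.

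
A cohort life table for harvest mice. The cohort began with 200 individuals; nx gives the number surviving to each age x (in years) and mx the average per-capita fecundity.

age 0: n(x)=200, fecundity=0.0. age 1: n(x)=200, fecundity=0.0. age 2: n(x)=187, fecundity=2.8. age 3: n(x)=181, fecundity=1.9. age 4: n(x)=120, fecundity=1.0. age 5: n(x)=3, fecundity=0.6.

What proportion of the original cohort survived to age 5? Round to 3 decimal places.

l_5 = n_5/n_0 = 3/200 = 0.015 → 0.015

0.015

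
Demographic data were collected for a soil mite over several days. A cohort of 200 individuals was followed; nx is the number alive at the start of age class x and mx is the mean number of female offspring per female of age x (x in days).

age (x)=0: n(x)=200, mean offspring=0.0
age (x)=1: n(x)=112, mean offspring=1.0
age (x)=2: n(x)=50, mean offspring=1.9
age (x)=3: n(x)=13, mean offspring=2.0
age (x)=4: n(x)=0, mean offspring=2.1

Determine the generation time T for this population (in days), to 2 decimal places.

1.63

lx = nx/n0 = nx/200: 1, 0.56, 0.25, 0.065, 0
lx·mx: 0, 0.56, 0.475, 0.13, 0 → R0 = 1.165
x·lx·mx: 0, 0.56, 0.95, 0.39, 0 → Σ = 1.9
T = 1.9 / 1.165 = 1.630901… → 1.63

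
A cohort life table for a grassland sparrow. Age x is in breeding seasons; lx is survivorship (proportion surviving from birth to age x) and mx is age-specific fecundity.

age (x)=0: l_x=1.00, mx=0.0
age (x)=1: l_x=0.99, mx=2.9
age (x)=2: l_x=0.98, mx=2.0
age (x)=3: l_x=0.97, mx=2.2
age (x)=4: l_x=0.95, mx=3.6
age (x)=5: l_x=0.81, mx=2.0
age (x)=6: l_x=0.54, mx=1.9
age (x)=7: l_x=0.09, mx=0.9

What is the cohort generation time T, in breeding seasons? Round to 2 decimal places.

lx·mx: 0, 2.871, 1.96, 2.134, 3.42, 1.62, 1.026, 0.081 → R0 = 13.112
x·lx·mx: 0, 2.871, 3.92, 6.402, 13.68, 8.1, 6.156, 0.567 → Σ = 41.696
T = 41.696 / 13.112 = 3.179988… → 3.18

3.18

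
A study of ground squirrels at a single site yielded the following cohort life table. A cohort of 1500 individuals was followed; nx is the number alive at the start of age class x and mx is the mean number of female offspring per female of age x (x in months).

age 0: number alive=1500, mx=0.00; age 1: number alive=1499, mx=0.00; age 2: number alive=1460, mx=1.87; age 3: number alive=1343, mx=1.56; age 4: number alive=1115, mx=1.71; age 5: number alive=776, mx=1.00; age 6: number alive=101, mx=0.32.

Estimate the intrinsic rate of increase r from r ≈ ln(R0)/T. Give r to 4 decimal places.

0.5193

lx = nx/n0 = nx/1500: 1, 0.99933…, 0.97333…, 0.89533…, 0.74333…, 0.51733…, 0.06733…
R0 = Σ lx·mx = 0 + 0 + 1.82013… + 1.39672… + 1.2711… + 0.51733… + 0.02155… = 5.026833…
Σ x·lx·mx = 15.630773…; T = 15.630773…/5.026833… = 3.10947…
r ≈ ln(R0)/T = ln(5.026833…)/3.10947… = 0.519314… → 0.5193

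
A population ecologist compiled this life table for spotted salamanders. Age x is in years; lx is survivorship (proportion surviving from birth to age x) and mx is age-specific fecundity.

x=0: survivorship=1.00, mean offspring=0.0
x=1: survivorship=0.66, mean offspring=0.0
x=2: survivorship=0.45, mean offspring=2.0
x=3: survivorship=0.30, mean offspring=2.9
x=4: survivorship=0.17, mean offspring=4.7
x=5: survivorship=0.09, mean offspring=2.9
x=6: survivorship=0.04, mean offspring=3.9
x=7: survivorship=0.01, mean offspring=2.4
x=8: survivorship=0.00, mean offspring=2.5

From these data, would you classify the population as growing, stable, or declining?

growing

R0 = Σ lx·mx = 0 + 0 + 0.9 + 0.87 + 0.799 + 0.261 + 0.156 + 0.024 + 0 = 3.01
R0 > 1, so the population is growing.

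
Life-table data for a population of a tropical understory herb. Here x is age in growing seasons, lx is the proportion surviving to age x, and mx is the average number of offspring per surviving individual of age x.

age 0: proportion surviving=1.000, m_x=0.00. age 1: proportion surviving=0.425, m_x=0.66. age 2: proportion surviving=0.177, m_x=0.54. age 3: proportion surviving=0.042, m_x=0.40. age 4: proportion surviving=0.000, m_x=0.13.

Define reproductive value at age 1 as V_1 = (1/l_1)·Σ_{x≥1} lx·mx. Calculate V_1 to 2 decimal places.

0.92

lx·mx for x ≥ 1: 0.2805, 0.09558, 0.0168, 0 → sum = 0.39288
V_1 = 0.39288 / l_1 = 0.39288 / 0.425 = 0.924424… → 0.92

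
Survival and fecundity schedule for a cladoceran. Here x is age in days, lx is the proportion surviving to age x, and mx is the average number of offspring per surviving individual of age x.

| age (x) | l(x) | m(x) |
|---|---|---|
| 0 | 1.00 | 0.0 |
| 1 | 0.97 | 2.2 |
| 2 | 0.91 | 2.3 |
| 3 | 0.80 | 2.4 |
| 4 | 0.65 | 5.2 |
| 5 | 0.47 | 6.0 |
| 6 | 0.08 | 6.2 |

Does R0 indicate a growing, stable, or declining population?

R0 = Σ lx·mx = 0 + 2.134 + 2.093 + 1.92 + 3.38 + 2.82 + 0.496 = 12.843
R0 > 1, so the population is growing.

growing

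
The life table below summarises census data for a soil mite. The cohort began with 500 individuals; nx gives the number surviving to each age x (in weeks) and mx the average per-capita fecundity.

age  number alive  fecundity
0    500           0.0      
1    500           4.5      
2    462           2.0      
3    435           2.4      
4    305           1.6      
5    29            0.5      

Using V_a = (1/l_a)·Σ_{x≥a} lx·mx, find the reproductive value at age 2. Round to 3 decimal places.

lx = nx/n0 = nx/500: 1, 1, 0.924, 0.87, 0.61, 0.058
lx·mx for x ≥ 2: 1.848, 2.088, 0.976, 0.029 → sum = 4.941
V_2 = 4.941 / l_2 = 4.941 / 0.924 = 5.347403… → 5.347

5.347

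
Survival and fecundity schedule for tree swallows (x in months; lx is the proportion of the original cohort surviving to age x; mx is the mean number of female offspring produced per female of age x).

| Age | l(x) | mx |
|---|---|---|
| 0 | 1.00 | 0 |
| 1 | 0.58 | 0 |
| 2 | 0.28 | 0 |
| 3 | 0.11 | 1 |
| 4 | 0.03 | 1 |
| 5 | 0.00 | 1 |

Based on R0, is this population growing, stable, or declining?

declining

R0 = Σ lx·mx = 0 + 0 + 0 + 0.11 + 0.03 + 0 = 0.14
R0 < 1, so the population is declining.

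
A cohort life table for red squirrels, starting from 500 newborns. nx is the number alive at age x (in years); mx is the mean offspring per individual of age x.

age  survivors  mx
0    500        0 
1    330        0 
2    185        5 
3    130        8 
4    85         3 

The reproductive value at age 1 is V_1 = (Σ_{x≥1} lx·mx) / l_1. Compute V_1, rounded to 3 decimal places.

6.727

lx = nx/n0 = nx/500: 1, 0.66, 0.37, 0.26, 0.17
lx·mx for x ≥ 1: 0, 1.85, 2.08, 0.51 → sum = 4.44
V_1 = 4.44 / l_1 = 4.44 / 0.66 = 6.727273… → 6.727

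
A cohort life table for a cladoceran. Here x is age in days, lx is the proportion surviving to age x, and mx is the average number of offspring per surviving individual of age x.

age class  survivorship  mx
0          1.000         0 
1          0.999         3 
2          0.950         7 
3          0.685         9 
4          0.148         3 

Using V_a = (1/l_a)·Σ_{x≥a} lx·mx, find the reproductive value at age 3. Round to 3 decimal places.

9.648

lx·mx for x ≥ 3: 6.165, 0.444 → sum = 6.609
V_3 = 6.609 / l_3 = 6.609 / 0.685 = 9.648175… → 9.648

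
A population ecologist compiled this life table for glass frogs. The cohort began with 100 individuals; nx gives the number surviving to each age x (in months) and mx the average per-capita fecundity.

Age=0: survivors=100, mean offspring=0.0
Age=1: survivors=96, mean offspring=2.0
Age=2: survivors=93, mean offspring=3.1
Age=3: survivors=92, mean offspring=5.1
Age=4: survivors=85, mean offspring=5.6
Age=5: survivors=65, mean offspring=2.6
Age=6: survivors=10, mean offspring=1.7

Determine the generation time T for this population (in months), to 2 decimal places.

3.12

lx = nx/n0 = nx/100: 1, 0.96, 0.93, 0.92, 0.85, 0.65, 0.1
lx·mx: 0, 1.92, 2.883, 4.692, 4.76, 1.69, 0.17 → R0 = 16.115
x·lx·mx: 0, 1.92, 5.766, 14.076, 19.04, 8.45, 1.02 → Σ = 50.272
T = 50.272 / 16.115 = 3.119578… → 3.12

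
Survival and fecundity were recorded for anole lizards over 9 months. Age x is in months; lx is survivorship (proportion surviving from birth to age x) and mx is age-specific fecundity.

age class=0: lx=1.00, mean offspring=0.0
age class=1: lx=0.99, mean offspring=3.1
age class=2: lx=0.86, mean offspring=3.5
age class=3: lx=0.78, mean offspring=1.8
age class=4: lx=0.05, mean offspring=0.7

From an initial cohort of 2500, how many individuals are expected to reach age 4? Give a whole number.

Expected survivors = N0 · l_4 = 2500 × 0.05 = 125 → 125

125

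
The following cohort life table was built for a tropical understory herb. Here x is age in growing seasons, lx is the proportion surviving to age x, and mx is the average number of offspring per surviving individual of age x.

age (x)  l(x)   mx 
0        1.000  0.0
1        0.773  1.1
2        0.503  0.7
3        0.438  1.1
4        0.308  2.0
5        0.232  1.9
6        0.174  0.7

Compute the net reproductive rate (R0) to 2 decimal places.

lx·mx by age: 0, 0.8503, 0.3521, 0.4818, 0.616, 0.4408, 0.1218
R0 = Σ lx·mx = 2.8628 → 2.86

2.86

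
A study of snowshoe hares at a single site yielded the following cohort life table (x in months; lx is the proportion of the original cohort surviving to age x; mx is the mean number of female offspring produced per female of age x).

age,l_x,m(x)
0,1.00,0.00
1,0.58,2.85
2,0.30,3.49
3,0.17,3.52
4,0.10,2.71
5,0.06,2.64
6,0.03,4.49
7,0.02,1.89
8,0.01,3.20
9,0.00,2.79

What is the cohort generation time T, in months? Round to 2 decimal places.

2.22

lx·mx: 0, 1.653, 1.047, 0.5984, 0.271, 0.1584, 0.1347, 0.0378, 0.032, 0 → R0 = 3.9323
x·lx·mx: 0, 1.653, 2.094, 1.7952, 1.084, 0.792, 0.8082, 0.2646, 0.256, 0 → Σ = 8.747
T = 8.747 / 3.9323 = 2.224398… → 2.22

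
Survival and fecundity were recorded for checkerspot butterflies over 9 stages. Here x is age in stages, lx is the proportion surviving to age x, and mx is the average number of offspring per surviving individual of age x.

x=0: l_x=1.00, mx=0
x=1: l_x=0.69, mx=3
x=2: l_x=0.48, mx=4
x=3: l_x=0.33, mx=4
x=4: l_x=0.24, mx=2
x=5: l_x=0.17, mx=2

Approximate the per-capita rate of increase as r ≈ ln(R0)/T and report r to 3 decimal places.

R0 = Σ lx·mx = 0 + 2.07 + 1.92 + 1.32 + 0.48 + 0.34 = 6.13
Σ x·lx·mx = 13.49; T = 13.49/6.13 = 2.20065…
r ≈ ln(R0)/T = ln(6.13)/2.20065… = 0.82394… → 0.824

0.824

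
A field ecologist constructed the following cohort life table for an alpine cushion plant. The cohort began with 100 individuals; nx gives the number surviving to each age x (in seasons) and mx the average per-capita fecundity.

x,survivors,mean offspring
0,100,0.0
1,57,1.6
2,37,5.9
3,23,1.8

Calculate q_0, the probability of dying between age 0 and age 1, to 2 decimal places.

0.43

lx = nx/n0 = nx/100: 1, 0.57, 0.37, 0.23
q_0 = (l_0 − l_1) / l_0 = (1 − 0.57) / 1
     = 0.43 / 1 = 0.43 → 0.43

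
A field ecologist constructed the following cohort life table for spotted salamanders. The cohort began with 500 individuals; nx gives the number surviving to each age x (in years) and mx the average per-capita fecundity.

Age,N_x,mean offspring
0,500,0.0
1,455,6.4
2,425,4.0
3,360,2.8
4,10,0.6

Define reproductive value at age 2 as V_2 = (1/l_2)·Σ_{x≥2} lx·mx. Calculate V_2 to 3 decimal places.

lx = nx/n0 = nx/500: 1, 0.91, 0.85, 0.72, 0.02
lx·mx for x ≥ 2: 3.4, 2.016, 0.012 → sum = 5.428
V_2 = 5.428 / l_2 = 5.428 / 0.85 = 6.385882… → 6.386

6.386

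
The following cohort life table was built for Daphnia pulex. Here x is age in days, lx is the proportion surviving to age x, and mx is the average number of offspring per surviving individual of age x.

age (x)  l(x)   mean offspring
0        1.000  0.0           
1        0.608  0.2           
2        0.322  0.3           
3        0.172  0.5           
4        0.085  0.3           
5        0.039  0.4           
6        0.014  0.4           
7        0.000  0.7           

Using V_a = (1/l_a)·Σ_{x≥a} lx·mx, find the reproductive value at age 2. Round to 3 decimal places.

lx·mx for x ≥ 2: 0.0966, 0.086, 0.0255, 0.0156, 0.0056, 0 → sum = 0.2293
V_2 = 0.2293 / l_2 = 0.2293 / 0.322 = 0.712112… → 0.712

0.712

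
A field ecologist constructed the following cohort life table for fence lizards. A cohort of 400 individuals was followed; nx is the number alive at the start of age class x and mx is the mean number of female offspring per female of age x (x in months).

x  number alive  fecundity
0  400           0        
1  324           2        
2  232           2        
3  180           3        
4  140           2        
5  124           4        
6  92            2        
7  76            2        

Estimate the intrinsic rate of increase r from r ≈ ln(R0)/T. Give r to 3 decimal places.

lx = nx/n0 = nx/400: 1, 0.81, 0.58, 0.45, 0.35, 0.31, 0.23, 0.19
R0 = Σ lx·mx = 0 + 1.62 + 1.16 + 1.35 + 0.7 + 1.24 + 0.46 + 0.38 = 6.91
Σ x·lx·mx = 22.41; T = 22.41/6.91 = 3.24313…
r ≈ ln(R0)/T = ln(6.91)/3.24313… = 0.59602… → 0.596

0.596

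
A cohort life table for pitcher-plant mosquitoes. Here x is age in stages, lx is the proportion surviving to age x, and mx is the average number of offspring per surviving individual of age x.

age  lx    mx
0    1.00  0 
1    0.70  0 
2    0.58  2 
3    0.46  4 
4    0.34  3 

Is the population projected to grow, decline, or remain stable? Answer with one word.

growing

R0 = Σ lx·mx = 0 + 0 + 1.16 + 1.84 + 1.02 = 4.02
R0 > 1, so the population is growing.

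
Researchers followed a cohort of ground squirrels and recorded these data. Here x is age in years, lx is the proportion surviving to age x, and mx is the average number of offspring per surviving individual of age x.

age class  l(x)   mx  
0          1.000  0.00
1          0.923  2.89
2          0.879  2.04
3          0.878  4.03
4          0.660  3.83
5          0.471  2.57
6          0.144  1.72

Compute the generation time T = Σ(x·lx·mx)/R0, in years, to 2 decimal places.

2.88

lx·mx: 0, 2.66747, 1.79316, 3.53834, 2.5278, 1.21047, 0.24768 → R0 = 11.98492
x·lx·mx: 0, 2.66747, 3.58632, 10.61502, 10.1112, 6.05235, 1.48608 → Σ = 34.51844
T = 34.51844 / 11.98492 = 2.880156… → 2.88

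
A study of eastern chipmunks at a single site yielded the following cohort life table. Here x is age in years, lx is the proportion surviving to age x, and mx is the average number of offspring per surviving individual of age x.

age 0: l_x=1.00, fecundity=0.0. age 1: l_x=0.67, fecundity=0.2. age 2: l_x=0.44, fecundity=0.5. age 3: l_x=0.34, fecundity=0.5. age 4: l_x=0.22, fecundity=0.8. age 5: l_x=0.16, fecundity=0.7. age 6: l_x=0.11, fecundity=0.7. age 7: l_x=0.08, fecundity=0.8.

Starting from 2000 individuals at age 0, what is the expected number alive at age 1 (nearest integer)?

Expected survivors = N0 · l_1 = 2000 × 0.67 = 1340 → 1340

1340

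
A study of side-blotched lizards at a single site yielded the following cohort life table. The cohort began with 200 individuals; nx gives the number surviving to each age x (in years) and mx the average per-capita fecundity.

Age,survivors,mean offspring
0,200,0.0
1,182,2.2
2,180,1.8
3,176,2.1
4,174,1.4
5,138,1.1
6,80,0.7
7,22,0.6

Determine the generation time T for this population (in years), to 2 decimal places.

lx = nx/n0 = nx/200: 1, 0.91, 0.9, 0.88, 0.87, 0.69, 0.4, 0.11
lx·mx: 0, 2.002, 1.62, 1.848, 1.218, 0.759, 0.28, 0.066 → R0 = 7.793
x·lx·mx: 0, 2.002, 3.24, 5.544, 4.872, 3.795, 1.68, 0.462 → Σ = 21.595
T = 21.595 / 7.793 = 2.771077… → 2.77

2.77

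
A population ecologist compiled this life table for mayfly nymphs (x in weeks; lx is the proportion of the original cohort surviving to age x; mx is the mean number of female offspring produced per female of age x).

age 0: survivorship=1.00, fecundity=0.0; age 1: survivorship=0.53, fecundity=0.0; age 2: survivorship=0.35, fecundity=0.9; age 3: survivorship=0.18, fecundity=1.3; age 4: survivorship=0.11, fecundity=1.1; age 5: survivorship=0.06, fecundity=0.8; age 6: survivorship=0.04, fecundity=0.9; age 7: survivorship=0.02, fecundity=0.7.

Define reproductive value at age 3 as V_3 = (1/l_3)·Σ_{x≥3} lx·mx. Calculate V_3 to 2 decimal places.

lx·mx for x ≥ 3: 0.234, 0.121, 0.048, 0.036, 0.014 → sum = 0.453
V_3 = 0.453 / l_3 = 0.453 / 0.18 = 2.516667… → 2.52

2.52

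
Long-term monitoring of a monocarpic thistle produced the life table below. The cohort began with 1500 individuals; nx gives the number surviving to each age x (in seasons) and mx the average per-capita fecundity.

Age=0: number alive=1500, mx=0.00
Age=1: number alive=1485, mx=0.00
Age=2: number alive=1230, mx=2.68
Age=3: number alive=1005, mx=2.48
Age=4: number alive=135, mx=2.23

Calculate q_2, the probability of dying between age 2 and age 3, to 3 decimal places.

0.183

lx = nx/n0 = nx/1500: 1, 0.99, 0.82, 0.67, 0.09
q_2 = (l_2 − l_3) / l_2 = (0.82 − 0.67) / 0.82
     = 0.15 / 0.82 = 0.182927… → 0.183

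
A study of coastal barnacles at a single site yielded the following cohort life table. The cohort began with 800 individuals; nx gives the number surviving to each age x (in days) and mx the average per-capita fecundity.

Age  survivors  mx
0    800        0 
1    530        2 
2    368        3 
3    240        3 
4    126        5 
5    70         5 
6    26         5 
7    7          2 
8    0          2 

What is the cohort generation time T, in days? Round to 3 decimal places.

lx = nx/n0 = nx/800: 1, 0.6625, 0.46, 0.3, 0.1575, 0.0875, 0.0325, 0.00875, 0
lx·mx: 0, 1.325, 1.38, 0.9, 0.7875, 0.4375, 0.1625, 0.0175, 0 → R0 = 5.01
x·lx·mx: 0, 1.325, 2.76, 2.7, 3.15, 2.1875, 0.975, 0.1225, 0 → Σ = 13.22
T = 13.22 / 5.01 = 2.638723… → 2.639

2.639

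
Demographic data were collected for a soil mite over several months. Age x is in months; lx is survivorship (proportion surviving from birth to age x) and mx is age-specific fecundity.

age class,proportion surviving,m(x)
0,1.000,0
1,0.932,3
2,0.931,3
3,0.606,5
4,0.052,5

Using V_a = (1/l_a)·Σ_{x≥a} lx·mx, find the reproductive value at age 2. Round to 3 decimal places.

6.534

lx·mx for x ≥ 2: 2.793, 3.03, 0.26 → sum = 6.083
V_2 = 6.083 / l_2 = 6.083 / 0.931 = 6.533835… → 6.534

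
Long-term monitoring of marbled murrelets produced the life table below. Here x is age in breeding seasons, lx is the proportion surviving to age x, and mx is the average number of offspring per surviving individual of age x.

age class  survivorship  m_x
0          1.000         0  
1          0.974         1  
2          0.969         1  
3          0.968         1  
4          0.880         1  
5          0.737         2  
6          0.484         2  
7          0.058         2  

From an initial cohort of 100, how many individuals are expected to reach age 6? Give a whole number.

Expected survivors = N0 · l_6 = 100 × 0.484 = 48.4 → 48

48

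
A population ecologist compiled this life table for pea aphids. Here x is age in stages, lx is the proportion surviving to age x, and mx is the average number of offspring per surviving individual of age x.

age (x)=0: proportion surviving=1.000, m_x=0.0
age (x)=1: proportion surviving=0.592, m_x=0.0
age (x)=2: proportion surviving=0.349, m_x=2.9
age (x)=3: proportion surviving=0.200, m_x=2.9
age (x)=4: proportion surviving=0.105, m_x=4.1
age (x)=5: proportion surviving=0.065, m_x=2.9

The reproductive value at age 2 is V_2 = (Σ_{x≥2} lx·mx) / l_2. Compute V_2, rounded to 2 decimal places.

lx·mx for x ≥ 2: 1.0121, 0.58, 0.4305, 0.1885 → sum = 2.2111
V_2 = 2.2111 / l_2 = 2.2111 / 0.349 = 6.33553… → 6.34

6.34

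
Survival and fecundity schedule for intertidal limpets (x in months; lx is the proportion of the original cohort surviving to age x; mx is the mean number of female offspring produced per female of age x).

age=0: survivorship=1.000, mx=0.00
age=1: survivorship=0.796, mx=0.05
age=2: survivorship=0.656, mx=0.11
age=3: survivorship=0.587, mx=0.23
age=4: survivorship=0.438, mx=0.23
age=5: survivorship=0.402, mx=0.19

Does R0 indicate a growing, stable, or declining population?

R0 = Σ lx·mx = 0 + 0.0398 + 0.07216 + 0.13501 + 0.10074 + 0.07638 = 0.42409
R0 < 1, so the population is declining.

declining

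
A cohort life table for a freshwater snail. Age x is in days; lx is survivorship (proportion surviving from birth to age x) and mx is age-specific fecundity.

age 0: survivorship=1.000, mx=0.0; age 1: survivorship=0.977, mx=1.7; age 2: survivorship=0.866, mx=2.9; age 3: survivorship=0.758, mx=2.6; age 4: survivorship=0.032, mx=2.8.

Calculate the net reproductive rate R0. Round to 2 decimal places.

lx·mx by age: 0, 1.6609, 2.5114, 1.9708, 0.0896
R0 = Σ lx·mx = 6.2327 → 6.23

6.23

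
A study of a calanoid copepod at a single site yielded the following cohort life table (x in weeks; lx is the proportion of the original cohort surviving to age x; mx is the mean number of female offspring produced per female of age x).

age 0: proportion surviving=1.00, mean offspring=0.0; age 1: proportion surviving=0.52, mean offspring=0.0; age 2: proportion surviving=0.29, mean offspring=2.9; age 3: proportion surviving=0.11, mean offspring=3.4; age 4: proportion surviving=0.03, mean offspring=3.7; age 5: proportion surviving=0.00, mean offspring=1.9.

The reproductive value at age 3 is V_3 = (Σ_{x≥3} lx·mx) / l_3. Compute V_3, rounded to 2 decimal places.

lx·mx for x ≥ 3: 0.374, 0.111, 0 → sum = 0.485
V_3 = 0.485 / l_3 = 0.485 / 0.11 = 4.409091… → 4.41

4.41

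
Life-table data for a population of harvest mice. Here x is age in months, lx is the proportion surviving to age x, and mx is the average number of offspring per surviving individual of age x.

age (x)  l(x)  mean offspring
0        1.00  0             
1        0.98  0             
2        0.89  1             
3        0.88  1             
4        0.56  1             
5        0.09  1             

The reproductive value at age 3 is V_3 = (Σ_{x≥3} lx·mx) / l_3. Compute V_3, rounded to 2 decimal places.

1.74

lx·mx for x ≥ 3: 0.88, 0.56, 0.09 → sum = 1.53
V_3 = 1.53 / l_3 = 1.53 / 0.88 = 1.738636… → 1.74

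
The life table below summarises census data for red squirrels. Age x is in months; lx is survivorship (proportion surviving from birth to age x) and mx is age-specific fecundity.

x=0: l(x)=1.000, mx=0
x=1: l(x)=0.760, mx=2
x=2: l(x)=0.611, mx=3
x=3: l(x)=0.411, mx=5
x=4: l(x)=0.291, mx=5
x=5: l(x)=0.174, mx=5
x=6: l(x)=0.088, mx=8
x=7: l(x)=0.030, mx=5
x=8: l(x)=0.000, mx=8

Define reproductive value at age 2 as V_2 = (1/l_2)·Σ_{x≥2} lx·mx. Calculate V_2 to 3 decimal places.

lx·mx for x ≥ 2: 1.833, 2.055, 1.455, 0.87, 0.704, 0.15, 0 → sum = 7.067
V_2 = 7.067 / l_2 = 7.067 / 0.611 = 11.566285… → 11.566

11.566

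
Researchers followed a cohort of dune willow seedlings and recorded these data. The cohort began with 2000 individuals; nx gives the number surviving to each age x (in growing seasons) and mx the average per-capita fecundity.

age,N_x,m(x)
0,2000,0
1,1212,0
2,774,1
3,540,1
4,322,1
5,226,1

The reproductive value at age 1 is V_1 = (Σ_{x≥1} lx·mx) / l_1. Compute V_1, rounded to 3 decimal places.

lx = nx/n0 = nx/2000: 1, 0.606, 0.387, 0.27, 0.161, 0.113
lx·mx for x ≥ 1: 0, 0.387, 0.27, 0.161, 0.113 → sum = 0.931
V_1 = 0.931 / l_1 = 0.931 / 0.606 = 1.536304… → 1.536

1.536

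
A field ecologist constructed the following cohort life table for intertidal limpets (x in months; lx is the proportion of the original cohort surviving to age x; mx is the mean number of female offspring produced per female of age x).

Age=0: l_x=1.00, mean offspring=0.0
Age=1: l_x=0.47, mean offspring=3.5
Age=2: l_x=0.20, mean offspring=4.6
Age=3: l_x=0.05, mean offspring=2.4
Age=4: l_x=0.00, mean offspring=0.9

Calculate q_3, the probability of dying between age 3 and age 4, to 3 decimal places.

1.000

q_3 = (l_3 − l_4) / l_3 = (0.05 − 0) / 0.05
     = 0.05 / 0.05 = 1 → 1.000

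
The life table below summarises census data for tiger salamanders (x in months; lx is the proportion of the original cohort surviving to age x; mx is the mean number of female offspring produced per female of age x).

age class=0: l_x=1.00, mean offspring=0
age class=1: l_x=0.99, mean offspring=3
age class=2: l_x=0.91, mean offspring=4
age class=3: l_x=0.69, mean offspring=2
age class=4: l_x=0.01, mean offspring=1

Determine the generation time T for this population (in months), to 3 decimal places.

1.804

lx·mx: 0, 2.97, 3.64, 1.38, 0.01 → R0 = 8
x·lx·mx: 0, 2.97, 7.28, 4.14, 0.04 → Σ = 14.43
T = 14.43 / 8 = 1.80375 → 1.804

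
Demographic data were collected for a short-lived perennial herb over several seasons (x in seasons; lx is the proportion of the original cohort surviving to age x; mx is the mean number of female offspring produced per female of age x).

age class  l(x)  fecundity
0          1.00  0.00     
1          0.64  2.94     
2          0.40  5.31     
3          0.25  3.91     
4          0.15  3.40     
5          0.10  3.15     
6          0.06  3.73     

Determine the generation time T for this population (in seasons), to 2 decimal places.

lx·mx: 0, 1.8816, 2.124, 0.9775, 0.51, 0.315, 0.2238 → R0 = 6.0319
x·lx·mx: 0, 1.8816, 4.248, 2.9325, 2.04, 1.575, 1.3428 → Σ = 14.0199
T = 14.0199 / 6.0319 = 2.324293… → 2.32

2.32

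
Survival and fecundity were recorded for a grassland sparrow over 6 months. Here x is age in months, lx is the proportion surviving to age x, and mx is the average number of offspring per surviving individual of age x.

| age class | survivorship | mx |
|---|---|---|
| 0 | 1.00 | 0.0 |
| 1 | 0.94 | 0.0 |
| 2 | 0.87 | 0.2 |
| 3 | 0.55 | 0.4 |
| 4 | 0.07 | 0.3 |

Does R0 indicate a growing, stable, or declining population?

R0 = Σ lx·mx = 0 + 0 + 0.174 + 0.22 + 0.021 = 0.415
R0 < 1, so the population is declining.

declining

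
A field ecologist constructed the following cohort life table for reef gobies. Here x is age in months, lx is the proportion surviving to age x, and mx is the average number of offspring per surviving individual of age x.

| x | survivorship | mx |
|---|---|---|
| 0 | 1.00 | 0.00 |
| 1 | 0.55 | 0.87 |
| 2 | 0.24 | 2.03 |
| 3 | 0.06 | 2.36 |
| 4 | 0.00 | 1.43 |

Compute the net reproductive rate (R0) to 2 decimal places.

1.11

lx·mx by age: 0, 0.4785, 0.4872, 0.1416, 0
R0 = Σ lx·mx = 1.1073 → 1.11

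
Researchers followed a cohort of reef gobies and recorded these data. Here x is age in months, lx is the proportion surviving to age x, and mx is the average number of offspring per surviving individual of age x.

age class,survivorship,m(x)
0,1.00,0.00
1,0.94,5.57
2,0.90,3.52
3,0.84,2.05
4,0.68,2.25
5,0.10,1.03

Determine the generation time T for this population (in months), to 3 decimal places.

lx·mx: 0, 5.2358, 3.168, 1.722, 1.53, 0.103 → R0 = 11.7588
x·lx·mx: 0, 5.2358, 6.336, 5.166, 6.12, 0.515 → Σ = 23.3728
T = 23.3728 / 11.7588 = 1.987686… → 1.988

1.988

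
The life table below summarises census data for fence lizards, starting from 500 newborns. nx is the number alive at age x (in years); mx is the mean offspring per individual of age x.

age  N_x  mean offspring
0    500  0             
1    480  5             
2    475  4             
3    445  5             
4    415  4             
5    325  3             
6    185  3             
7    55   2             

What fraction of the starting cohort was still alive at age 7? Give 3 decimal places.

l_7 = n_7/n_0 = 55/500 = 0.11 → 0.110

0.110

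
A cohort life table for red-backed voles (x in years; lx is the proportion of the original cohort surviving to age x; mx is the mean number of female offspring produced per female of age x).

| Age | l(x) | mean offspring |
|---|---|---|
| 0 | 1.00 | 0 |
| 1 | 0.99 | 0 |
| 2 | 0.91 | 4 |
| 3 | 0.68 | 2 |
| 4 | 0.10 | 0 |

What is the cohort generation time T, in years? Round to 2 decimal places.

2.27

lx·mx: 0, 0, 3.64, 1.36, 0 → R0 = 5
x·lx·mx: 0, 0, 7.28, 4.08, 0 → Σ = 11.36
T = 11.36 / 5 = 2.272 → 2.27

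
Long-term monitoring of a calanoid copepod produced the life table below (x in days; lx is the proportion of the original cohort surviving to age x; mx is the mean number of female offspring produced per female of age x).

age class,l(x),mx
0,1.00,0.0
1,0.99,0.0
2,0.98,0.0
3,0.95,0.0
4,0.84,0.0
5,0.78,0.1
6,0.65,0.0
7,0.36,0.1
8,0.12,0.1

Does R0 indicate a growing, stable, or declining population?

declining

R0 = Σ lx·mx = 0 + 0 + 0 + 0 + 0 + 0.078 + 0 + 0.036 + 0.012 = 0.126
R0 < 1, so the population is declining.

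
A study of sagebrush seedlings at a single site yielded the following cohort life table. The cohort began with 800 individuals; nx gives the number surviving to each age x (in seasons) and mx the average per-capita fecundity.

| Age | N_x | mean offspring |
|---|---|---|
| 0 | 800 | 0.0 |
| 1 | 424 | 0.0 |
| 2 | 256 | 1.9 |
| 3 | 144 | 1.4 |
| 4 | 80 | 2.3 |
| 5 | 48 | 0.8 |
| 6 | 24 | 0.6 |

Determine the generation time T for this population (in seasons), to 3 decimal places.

lx = nx/n0 = nx/800: 1, 0.53, 0.32, 0.18, 0.1, 0.06, 0.03
lx·mx: 0, 0, 0.608, 0.252, 0.23, 0.048, 0.018 → R0 = 1.156
x·lx·mx: 0, 0, 1.216, 0.756, 0.92, 0.24, 0.108 → Σ = 3.24
T = 3.24 / 1.156 = 2.802768… → 2.803

2.803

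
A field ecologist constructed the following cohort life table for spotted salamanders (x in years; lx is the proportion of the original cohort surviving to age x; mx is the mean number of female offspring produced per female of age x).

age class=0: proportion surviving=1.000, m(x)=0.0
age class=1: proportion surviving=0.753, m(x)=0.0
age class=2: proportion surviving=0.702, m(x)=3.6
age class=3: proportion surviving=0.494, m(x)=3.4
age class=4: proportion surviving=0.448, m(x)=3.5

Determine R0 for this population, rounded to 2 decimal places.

lx·mx by age: 0, 0, 2.5272, 1.6796, 1.568
R0 = Σ lx·mx = 5.7748 → 5.77

5.77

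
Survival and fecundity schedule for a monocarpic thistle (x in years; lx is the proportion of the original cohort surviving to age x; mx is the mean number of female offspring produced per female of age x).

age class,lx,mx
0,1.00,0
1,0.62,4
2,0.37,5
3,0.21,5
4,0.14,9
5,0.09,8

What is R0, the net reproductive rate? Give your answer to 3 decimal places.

7.360

lx·mx by age: 0, 2.48, 1.85, 1.05, 1.26, 0.72
R0 = Σ lx·mx = 7.36 → 7.360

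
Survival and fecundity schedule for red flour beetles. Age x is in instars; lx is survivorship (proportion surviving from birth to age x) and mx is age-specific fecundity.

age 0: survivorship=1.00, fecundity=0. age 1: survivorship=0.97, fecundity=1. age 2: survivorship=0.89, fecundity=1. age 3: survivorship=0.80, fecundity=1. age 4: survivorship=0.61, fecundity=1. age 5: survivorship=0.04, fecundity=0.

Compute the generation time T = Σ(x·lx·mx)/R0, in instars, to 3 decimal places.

lx·mx: 0, 0.97, 0.89, 0.8, 0.61, 0 → R0 = 3.27
x·lx·mx: 0, 0.97, 1.78, 2.4, 2.44, 0 → Σ = 7.59
T = 7.59 / 3.27 = 2.321101… → 2.321

2.321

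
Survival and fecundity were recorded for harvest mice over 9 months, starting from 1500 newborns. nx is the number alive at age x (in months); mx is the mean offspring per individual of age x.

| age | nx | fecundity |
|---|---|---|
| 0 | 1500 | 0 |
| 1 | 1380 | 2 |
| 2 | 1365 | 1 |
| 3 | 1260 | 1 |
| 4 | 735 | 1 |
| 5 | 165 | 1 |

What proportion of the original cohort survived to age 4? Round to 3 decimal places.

l_4 = n_4/n_0 = 735/1500 = 0.49 → 0.490

0.490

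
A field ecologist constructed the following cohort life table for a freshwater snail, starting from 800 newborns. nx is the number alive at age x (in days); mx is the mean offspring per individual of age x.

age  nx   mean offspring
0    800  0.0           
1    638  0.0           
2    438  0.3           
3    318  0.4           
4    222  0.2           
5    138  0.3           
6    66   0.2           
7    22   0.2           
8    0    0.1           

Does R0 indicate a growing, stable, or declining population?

declining

lx = nx/n0 = nx/800: 1, 0.7975, 0.5475, 0.3975, 0.2775, 0.1725, 0.0825, 0.0275, 0
R0 = Σ lx·mx = 0 + 0 + 0.16425 + 0.159 + 0.0555 + 0.05175 + 0.0165 + 0.0055 + 0 = 0.4525
R0 < 1, so the population is declining.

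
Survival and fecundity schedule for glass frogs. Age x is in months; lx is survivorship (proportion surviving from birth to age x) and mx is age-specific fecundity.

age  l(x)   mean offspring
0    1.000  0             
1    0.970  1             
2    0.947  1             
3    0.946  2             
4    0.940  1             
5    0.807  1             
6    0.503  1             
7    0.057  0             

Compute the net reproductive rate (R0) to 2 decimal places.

lx·mx by age: 0, 0.97, 0.947, 1.892, 0.94, 0.807, 0.503, 0
R0 = Σ lx·mx = 6.059 → 6.06

6.06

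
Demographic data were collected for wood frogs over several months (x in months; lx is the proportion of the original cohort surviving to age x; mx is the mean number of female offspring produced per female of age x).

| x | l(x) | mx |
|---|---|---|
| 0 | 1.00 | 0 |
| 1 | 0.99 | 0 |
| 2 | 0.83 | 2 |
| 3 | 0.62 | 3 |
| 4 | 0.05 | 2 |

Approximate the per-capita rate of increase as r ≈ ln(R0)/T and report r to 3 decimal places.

R0 = Σ lx·mx = 0 + 0 + 1.66 + 1.86 + 0.1 = 3.62
Σ x·lx·mx = 9.3; T = 9.3/3.62 = 2.56906…
r ≈ ln(R0)/T = ln(3.62)/2.56906… = 0.50076… → 0.501

0.501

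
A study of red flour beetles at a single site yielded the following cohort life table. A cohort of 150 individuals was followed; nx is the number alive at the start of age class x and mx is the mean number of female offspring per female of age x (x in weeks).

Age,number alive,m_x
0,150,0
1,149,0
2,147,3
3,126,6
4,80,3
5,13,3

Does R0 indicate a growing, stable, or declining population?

lx = nx/n0 = nx/150: 1, 0.99333…, 0.98, 0.84, 0.53333…, 0.08667…
R0 = Σ lx·mx = 0 + 0 + 2.94 + 5.04 + 1.6… + 0.26… = 9.84…
R0 > 1, so the population is growing.

growing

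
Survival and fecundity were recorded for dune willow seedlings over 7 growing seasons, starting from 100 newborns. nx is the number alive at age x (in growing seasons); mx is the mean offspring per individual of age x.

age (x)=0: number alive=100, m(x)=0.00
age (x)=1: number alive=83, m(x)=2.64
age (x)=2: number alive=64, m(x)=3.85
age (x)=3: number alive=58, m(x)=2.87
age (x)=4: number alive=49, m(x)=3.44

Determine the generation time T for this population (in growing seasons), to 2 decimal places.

lx = nx/n0 = nx/100: 1, 0.83, 0.64, 0.58, 0.49
lx·mx: 0, 2.1912, 2.464, 1.6646, 1.6856 → R0 = 8.0054
x·lx·mx: 0, 2.1912, 4.928, 4.9938, 6.7424 → Σ = 18.8554
T = 18.8554 / 8.0054 = 2.355335… → 2.36

2.36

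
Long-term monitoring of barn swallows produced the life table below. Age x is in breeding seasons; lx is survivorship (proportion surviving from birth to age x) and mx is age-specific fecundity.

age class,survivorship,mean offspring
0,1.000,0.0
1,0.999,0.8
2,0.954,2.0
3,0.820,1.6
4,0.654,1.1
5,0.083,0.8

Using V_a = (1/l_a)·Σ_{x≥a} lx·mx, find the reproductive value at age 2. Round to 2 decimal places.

lx·mx for x ≥ 2: 1.908, 1.312, 0.7194, 0.0664 → sum = 4.0058
V_2 = 4.0058 / l_2 = 4.0058 / 0.954 = 4.198952… → 4.20

4.20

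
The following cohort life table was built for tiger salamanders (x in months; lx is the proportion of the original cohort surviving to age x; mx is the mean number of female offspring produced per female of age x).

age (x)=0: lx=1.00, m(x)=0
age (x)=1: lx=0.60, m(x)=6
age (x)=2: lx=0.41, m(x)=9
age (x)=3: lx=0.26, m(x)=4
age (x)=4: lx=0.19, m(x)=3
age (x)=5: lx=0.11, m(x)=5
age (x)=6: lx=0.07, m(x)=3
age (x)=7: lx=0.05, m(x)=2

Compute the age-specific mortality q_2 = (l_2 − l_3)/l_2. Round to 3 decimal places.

0.366

q_2 = (l_2 − l_3) / l_2 = (0.41 − 0.26) / 0.41
     = 0.15 / 0.41 = 0.365854… → 0.366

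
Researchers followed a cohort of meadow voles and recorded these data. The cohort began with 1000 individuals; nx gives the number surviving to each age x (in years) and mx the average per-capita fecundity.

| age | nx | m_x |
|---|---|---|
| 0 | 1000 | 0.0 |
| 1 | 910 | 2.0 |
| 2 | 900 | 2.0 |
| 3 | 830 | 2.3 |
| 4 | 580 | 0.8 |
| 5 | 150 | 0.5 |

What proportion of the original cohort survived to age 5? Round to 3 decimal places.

0.150

l_5 = n_5/n_0 = 150/1000 = 0.15 → 0.150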